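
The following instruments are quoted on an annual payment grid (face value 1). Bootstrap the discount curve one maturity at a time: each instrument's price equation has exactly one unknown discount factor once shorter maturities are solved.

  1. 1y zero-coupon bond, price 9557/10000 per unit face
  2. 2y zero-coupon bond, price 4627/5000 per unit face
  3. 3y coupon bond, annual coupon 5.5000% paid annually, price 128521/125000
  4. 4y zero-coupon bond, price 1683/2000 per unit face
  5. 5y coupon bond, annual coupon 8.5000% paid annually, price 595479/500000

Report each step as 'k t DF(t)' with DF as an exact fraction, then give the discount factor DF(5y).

step 1 [1y] zero: DF = P = 9557/10000 ≈ 0.955700
step 2 [2y] zero: DF = P = 4627/5000 ≈ 0.925400
step 3 [3y] bond c/1=11/200: DF=(128521/125000 − 11/200·(0.955700+0.925400))/(1+11/200) = 1753/2000 ≈ 0.876500
step 4 [4y] zero: DF = P = 1683/2000 ≈ 0.841500
step 5 [5y] bond c/1=17/200: DF=(595479/500000 − 17/200·(0.955700+0.925400+0.876500+0.841500))/(1+17/200) = 8157/10000 ≈ 0.815700

1 1 9557/10000
2 2 4627/5000
3 3 1753/2000
4 4 1683/2000
5 5 8157/10000
DF(5y) = 8157/10000 ≈ 0.815700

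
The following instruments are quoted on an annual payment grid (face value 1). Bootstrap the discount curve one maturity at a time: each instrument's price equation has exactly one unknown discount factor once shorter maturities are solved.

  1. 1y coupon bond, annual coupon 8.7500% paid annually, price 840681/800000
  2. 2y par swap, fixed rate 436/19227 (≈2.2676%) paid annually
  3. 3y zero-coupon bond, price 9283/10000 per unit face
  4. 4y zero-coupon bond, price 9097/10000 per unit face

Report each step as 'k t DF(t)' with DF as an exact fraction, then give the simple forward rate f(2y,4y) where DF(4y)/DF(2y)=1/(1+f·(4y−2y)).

1 1 9663/10000
2 2 2391/2500
3 3 9283/10000
4 4 9097/10000
f(2y,4y) = ((2391/2500)/(9097/10000) − 1)/(2) = 467/18194 ≈ 2.5668%

step 1 [1y] bond c/1=7/80: DF=(840681/800000 − 7/80·(0))/(1+7/80) = 9663/10000 ≈ 0.966300
step 2 [2y] swap r/1=436/19227: DF=(1 − 436/19227·(0.966300))/(1+436/19227) = 2391/2500 ≈ 0.956400
step 3 [3y] zero: DF = P = 9283/10000 ≈ 0.928300
step 4 [4y] zero: DF = P = 9097/10000 ≈ 0.909700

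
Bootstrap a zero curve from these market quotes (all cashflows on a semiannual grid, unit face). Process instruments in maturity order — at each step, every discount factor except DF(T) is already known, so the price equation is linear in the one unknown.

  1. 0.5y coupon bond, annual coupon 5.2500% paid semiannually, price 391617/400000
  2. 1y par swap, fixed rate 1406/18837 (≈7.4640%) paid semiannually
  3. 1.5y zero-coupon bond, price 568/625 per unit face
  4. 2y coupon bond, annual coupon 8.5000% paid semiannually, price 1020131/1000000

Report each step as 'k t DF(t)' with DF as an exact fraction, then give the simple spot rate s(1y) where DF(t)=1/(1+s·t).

1 1/2 477/500
2 1 9297/10000
3 3/2 568/625
4 2 8647/10000
s(1y) = (1/(9297/10000) − 1)/(1) = 703/9297 ≈ 7.5616%

step 1 [0.5y] bond c/2=21/800: DF=(391617/400000 − 21/800·(0))/(1+21/800) = 477/500 ≈ 0.954000
step 2 [1y] swap r/2=703/18837: DF=(1 − 703/18837·(0.954000))/(1+703/18837) = 9297/10000 ≈ 0.929700
step 3 [1.5y] zero: DF = P = 568/625 ≈ 0.908800
step 4 [2y] bond c/2=17/400: DF=(1020131/1000000 − 17/400·(0.954000+0.929700+0.908800))/(1+17/400) = 8647/10000 ≈ 0.864700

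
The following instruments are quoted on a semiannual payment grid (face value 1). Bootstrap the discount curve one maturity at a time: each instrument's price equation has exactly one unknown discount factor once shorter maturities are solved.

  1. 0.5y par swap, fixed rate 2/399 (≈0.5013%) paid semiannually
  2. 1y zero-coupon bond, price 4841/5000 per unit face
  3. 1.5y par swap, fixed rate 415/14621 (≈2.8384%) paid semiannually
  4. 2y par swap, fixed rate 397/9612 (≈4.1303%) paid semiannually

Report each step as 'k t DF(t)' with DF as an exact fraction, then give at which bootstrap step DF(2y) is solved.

1 1/2 399/400
2 1 4841/5000
3 3/2 1917/2000
4 2 4603/5000
DF(2y) is solved at step 4

step 1 [0.5y] swap r/2=1/399: DF=(1 − 1/399·(0))/(1+1/399) = 399/400 ≈ 0.997500
step 2 [1y] zero: DF = P = 4841/5000 ≈ 0.968200
step 3 [1.5y] swap r/2=415/29242: DF=(1 − 415/29242·(0.997500+0.968200))/(1+415/29242) = 1917/2000 ≈ 0.958500
step 4 [2y] swap r/2=397/19224: DF=(1 − 397/19224·(0.997500+0.968200+0.958500))/(1+397/19224) = 4603/5000 ≈ 0.920600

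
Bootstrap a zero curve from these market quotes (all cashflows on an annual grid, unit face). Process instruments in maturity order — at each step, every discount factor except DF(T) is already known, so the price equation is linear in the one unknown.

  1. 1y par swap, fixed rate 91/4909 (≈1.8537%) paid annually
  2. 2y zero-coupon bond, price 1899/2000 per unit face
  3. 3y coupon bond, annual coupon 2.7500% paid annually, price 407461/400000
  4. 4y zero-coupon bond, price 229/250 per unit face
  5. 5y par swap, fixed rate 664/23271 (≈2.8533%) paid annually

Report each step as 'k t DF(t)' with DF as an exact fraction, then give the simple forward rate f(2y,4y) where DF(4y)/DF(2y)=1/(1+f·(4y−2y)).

1 1 4909/5000
2 2 1899/2000
3 3 9397/10000
4 4 229/250
5 5 542/625
f(2y,4y) = ((1899/2000)/(229/250) − 1)/(2) = 67/3664 ≈ 1.8286%

step 1 [1y] swap r/1=91/4909: DF=(1 − 91/4909·(0))/(1+91/4909) = 4909/5000 ≈ 0.981800
step 2 [2y] zero: DF = P = 1899/2000 ≈ 0.949500
step 3 [3y] bond c/1=11/400: DF=(407461/400000 − 11/400·(0.981800+0.949500))/(1+11/400) = 9397/10000 ≈ 0.939700
step 4 [4y] zero: DF = P = 229/250 ≈ 0.916000
step 5 [5y] swap r/1=664/23271: DF=(1 − 664/23271·(0.981800+0.949500+0.939700+0.916000))/(1+664/23271) = 542/625 ≈ 0.867200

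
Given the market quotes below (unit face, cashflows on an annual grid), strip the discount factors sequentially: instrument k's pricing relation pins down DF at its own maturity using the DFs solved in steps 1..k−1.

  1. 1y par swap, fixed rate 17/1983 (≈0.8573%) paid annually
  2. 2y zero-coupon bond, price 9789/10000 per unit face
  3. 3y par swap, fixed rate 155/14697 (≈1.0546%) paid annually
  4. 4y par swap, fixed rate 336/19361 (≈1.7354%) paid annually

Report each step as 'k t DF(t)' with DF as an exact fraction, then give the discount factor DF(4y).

1 1 1983/2000
2 2 9789/10000
3 3 969/1000
4 4 583/625
DF(4y) = 583/625 ≈ 0.932800

step 1 [1y] swap r/1=17/1983: DF=(1 − 17/1983·(0))/(1+17/1983) = 1983/2000 ≈ 0.991500
step 2 [2y] zero: DF = P = 9789/10000 ≈ 0.978900
step 3 [3y] swap r/1=155/14697: DF=(1 − 155/14697·(0.991500+0.978900))/(1+155/14697) = 969/1000 ≈ 0.969000
step 4 [4y] swap r/1=336/19361: DF=(1 − 336/19361·(0.991500+0.978900+0.969000))/(1+336/19361) = 583/625 ≈ 0.932800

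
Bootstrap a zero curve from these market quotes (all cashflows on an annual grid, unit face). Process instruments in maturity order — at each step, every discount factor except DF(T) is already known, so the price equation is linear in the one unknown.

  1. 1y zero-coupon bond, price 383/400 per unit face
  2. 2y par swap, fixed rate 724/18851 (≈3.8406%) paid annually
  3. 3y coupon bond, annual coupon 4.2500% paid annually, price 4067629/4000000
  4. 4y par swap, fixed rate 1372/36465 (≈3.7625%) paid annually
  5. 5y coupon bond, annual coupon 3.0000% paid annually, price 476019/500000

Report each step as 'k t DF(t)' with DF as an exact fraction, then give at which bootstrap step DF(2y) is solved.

1 1 383/400
2 2 2319/2500
3 3 4493/5000
4 4 2157/2500
5 5 8181/10000
DF(2y) is solved at step 2

step 1 [1y] zero: DF = P = 383/400 ≈ 0.957500
step 2 [2y] swap r/1=724/18851: DF=(1 − 724/18851·(0.957500))/(1+724/18851) = 2319/2500 ≈ 0.927600
step 3 [3y] bond c/1=17/400: DF=(4067629/4000000 − 17/400·(0.957500+0.927600))/(1+17/400) = 4493/5000 ≈ 0.898600
step 4 [4y] swap r/1=1372/36465: DF=(1 − 1372/36465·(0.957500+0.927600+0.898600))/(1+1372/36465) = 2157/2500 ≈ 0.862800
step 5 [5y] bond c/1=3/100: DF=(476019/500000 − 3/100·(0.957500+0.927600+0.898600+0.862800))/(1+3/100) = 8181/10000 ≈ 0.818100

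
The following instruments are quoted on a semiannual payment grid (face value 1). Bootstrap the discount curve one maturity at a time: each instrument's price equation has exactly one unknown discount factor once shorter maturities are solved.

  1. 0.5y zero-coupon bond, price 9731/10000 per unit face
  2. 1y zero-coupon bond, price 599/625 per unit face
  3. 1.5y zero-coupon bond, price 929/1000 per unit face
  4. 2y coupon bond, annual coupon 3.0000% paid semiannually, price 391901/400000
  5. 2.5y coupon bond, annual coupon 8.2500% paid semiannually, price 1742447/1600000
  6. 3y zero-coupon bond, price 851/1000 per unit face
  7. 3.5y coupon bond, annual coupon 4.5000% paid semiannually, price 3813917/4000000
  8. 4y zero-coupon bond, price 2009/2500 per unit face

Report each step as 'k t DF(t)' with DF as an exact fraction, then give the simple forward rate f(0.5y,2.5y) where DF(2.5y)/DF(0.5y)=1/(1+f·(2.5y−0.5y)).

step 1 [0.5y] zero: DF = P = 9731/10000 ≈ 0.973100
step 2 [1y] zero: DF = P = 599/625 ≈ 0.958400
step 3 [1.5y] zero: DF = P = 929/1000 ≈ 0.929000
step 4 [2y] bond c/2=3/200: DF=(391901/400000 − 3/200·(0.973100+0.958400+0.929000))/(1+3/200) = 923/1000 ≈ 0.923000
step 5 [2.5y] bond c/2=33/800: DF=(1742447/1600000 − 33/800·(0.973100+0.958400+0.929000+0.923000))/(1+33/800) = 112/125 ≈ 0.896000
step 6 [3y] zero: DF = P = 851/1000 ≈ 0.851000
step 7 [3.5y] bond c/2=9/400: DF=(3813917/4000000 − 9/400·(0.973100+0.958400+0.929000+0.923000+0.896000+0.851000))/(1+9/400) = 2027/2500 ≈ 0.810800
step 8 [4y] zero: DF = P = 2009/2500 ≈ 0.803600

1 1/2 9731/10000
2 1 599/625
3 3/2 929/1000
4 2 923/1000
5 5/2 112/125
6 3 851/1000
7 7/2 2027/2500
8 4 2009/2500
f(0.5y,2.5y) = ((9731/10000)/(112/125) − 1)/(2) = 771/17920 ≈ 4.3025%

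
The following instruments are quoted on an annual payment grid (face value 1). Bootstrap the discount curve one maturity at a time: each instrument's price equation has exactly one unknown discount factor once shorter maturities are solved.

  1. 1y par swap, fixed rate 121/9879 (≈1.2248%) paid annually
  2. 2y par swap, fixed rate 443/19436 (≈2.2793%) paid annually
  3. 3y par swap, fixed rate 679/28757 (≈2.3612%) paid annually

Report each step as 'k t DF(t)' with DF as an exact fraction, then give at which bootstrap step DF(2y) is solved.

step 1 [1y] swap r/1=121/9879: DF=(1 − 121/9879·(0))/(1+121/9879) = 9879/10000 ≈ 0.987900
step 2 [2y] swap r/1=443/19436: DF=(1 − 443/19436·(0.987900))/(1+443/19436) = 9557/10000 ≈ 0.955700
step 3 [3y] swap r/1=679/28757: DF=(1 − 679/28757·(0.987900+0.955700))/(1+679/28757) = 9321/10000 ≈ 0.932100

1 1 9879/10000
2 2 9557/10000
3 3 9321/10000
DF(2y) is solved at step 2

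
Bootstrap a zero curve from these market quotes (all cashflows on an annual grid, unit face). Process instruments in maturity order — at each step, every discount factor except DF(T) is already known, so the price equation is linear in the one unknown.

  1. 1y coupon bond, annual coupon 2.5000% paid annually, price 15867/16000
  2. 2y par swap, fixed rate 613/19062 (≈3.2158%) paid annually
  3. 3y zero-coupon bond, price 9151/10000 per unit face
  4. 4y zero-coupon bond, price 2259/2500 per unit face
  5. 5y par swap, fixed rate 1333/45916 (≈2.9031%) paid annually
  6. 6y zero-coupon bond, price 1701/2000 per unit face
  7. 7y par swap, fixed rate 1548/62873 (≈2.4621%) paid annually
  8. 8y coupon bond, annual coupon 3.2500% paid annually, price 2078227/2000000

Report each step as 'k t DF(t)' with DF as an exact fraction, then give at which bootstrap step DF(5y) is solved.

step 1 [1y] bond c/1=1/40: DF=(15867/16000 − 1/40·(0))/(1+1/40) = 387/400 ≈ 0.967500
step 2 [2y] swap r/1=613/19062: DF=(1 − 613/19062·(0.967500))/(1+613/19062) = 9387/10000 ≈ 0.938700
step 3 [3y] zero: DF = P = 9151/10000 ≈ 0.915100
step 4 [4y] zero: DF = P = 2259/2500 ≈ 0.903600
step 5 [5y] swap r/1=1333/45916: DF=(1 − 1333/45916·(0.967500+0.938700+0.915100+0.903600))/(1+1333/45916) = 8667/10000 ≈ 0.866700
step 6 [6y] zero: DF = P = 1701/2000 ≈ 0.850500
step 7 [7y] swap r/1=1548/62873: DF=(1 − 1548/62873·(0.967500+0.938700+0.915100+0.903600+0.866700+0.850500))/(1+1548/62873) = 2113/2500 ≈ 0.845200
step 8 [8y] bond c/1=13/400: DF=(2078227/2000000 − 13/400·(0.967500+0.938700+0.915100+0.903600+0.866700+0.850500+0.845200))/(1+13/400) = 1617/2000 ≈ 0.808500

1 1 387/400
2 2 9387/10000
3 3 9151/10000
4 4 2259/2500
5 5 8667/10000
6 6 1701/2000
7 7 2113/2500
8 8 1617/2000
DF(5y) is solved at step 5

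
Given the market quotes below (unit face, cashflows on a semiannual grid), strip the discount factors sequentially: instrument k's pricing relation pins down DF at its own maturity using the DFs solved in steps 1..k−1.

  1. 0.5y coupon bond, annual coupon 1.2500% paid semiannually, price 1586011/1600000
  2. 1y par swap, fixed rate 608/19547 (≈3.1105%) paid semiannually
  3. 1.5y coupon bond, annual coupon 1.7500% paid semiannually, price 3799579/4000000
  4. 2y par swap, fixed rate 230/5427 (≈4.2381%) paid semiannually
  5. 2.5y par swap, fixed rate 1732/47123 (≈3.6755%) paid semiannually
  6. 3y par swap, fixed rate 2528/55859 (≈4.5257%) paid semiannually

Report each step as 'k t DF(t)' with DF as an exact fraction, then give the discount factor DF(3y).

1 1/2 9851/10000
2 1 606/625
3 3/2 9247/10000
4 2 1839/2000
5 5/2 4567/5000
6 3 546/625
DF(3y) = 546/625 ≈ 0.873600

step 1 [0.5y] bond c/2=1/160: DF=(1586011/1600000 − 1/160·(0))/(1+1/160) = 9851/10000 ≈ 0.985100
step 2 [1y] swap r/2=304/19547: DF=(1 − 304/19547·(0.985100))/(1+304/19547) = 606/625 ≈ 0.969600
step 3 [1.5y] bond c/2=7/800: DF=(3799579/4000000 − 7/800·(0.985100+0.969600))/(1+7/800) = 9247/10000 ≈ 0.924700
step 4 [2y] swap r/2=115/5427: DF=(1 − 115/5427·(0.985100+0.969600+0.924700))/(1+115/5427) = 1839/2000 ≈ 0.919500
step 5 [2.5y] swap r/2=866/47123: DF=(1 − 866/47123·(0.985100+0.969600+0.924700+0.919500))/(1+866/47123) = 4567/5000 ≈ 0.913400
step 6 [3y] swap r/2=1264/55859: DF=(1 − 1264/55859·(0.985100+0.969600+0.924700+0.919500+0.913400))/(1+1264/55859) = 546/625 ≈ 0.873600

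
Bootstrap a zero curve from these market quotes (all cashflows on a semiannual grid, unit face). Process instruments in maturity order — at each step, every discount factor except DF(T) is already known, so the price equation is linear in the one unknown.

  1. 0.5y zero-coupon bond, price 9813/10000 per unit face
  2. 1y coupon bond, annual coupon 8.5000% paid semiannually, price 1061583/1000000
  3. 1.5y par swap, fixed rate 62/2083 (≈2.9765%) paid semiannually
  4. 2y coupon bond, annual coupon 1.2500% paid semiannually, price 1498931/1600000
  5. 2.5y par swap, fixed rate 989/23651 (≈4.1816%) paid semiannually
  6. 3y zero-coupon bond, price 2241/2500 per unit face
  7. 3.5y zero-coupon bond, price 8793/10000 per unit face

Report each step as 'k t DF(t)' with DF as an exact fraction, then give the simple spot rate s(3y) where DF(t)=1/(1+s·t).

1 1/2 9813/10000
2 1 9783/10000
3 3/2 4783/5000
4 2 9129/10000
5 5/2 9011/10000
6 3 2241/2500
7 7/2 8793/10000
s(3y) = (1/(2241/2500) − 1)/(3) = 259/6723 ≈ 3.8524%

step 1 [0.5y] zero: DF = P = 9813/10000 ≈ 0.981300
step 2 [1y] bond c/2=17/400: DF=(1061583/1000000 − 17/400·(0.981300))/(1+17/400) = 9783/10000 ≈ 0.978300
step 3 [1.5y] swap r/2=31/2083: DF=(1 − 31/2083·(0.981300+0.978300))/(1+31/2083) = 4783/5000 ≈ 0.956600
step 4 [2y] bond c/2=1/160: DF=(1498931/1600000 − 1/160·(0.981300+0.978300+0.956600))/(1+1/160) = 9129/10000 ≈ 0.912900
step 5 [2.5y] swap r/2=989/47302: DF=(1 − 989/47302·(0.981300+0.978300+0.956600+0.912900))/(1+989/47302) = 9011/10000 ≈ 0.901100
step 6 [3y] zero: DF = P = 2241/2500 ≈ 0.896400
step 7 [3.5y] zero: DF = P = 8793/10000 ≈ 0.879300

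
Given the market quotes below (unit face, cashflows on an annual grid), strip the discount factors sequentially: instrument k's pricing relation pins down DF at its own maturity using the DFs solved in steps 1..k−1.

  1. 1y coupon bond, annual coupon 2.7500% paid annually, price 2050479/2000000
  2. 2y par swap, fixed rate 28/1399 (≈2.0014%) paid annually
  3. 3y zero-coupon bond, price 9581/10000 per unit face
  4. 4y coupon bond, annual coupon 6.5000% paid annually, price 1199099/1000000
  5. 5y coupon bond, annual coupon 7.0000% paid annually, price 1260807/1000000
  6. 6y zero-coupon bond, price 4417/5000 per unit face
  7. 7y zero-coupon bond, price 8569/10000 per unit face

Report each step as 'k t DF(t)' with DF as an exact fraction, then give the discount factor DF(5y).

step 1 [1y] bond c/1=11/400: DF=(2050479/2000000 − 11/400·(0))/(1+11/400) = 4989/5000 ≈ 0.997800
step 2 [2y] swap r/1=28/1399: DF=(1 − 28/1399·(0.997800))/(1+28/1399) = 1201/1250 ≈ 0.960800
step 3 [3y] zero: DF = P = 9581/10000 ≈ 0.958100
step 4 [4y] bond c/1=13/200: DF=(1199099/1000000 − 13/200·(0.997800+0.960800+0.958100))/(1+13/200) = 9479/10000 ≈ 0.947900
step 5 [5y] bond c/1=7/100: DF=(1260807/1000000 − 7/100·(0.997800+0.960800+0.958100+0.947900))/(1+7/100) = 1851/2000 ≈ 0.925500
step 6 [6y] zero: DF = P = 4417/5000 ≈ 0.883400
step 7 [7y] zero: DF = P = 8569/10000 ≈ 0.856900

1 1 4989/5000
2 2 1201/1250
3 3 9581/10000
4 4 9479/10000
5 5 1851/2000
6 6 4417/5000
7 7 8569/10000
DF(5y) = 1851/2000 ≈ 0.925500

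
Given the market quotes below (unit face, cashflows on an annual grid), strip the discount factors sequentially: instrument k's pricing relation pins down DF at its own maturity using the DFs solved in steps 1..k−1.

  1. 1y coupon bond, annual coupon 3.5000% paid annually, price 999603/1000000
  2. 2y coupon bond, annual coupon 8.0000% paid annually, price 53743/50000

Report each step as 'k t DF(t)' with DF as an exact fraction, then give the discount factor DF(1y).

step 1 [1y] bond c/1=7/200: DF=(999603/1000000 − 7/200·(0))/(1+7/200) = 4829/5000 ≈ 0.965800
step 2 [2y] bond c/1=2/25: DF=(53743/50000 − 2/25·(0.965800))/(1+2/25) = 9237/10000 ≈ 0.923700

1 1 4829/5000
2 2 9237/10000
DF(1y) = 4829/5000 ≈ 0.965800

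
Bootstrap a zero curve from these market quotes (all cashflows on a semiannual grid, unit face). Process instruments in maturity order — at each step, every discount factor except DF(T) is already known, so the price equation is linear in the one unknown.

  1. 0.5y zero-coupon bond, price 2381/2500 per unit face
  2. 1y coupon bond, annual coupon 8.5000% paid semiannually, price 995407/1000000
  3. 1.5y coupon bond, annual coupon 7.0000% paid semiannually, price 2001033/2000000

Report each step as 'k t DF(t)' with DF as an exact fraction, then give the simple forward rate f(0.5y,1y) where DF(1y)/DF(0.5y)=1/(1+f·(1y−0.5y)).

step 1 [0.5y] zero: DF = P = 2381/2500 ≈ 0.952400
step 2 [1y] bond c/2=17/400: DF=(995407/1000000 − 17/400·(0.952400))/(1+17/400) = 229/250 ≈ 0.916000
step 3 [1.5y] bond c/2=7/200: DF=(2001033/2000000 − 7/200·(0.952400+0.916000))/(1+7/200) = 1807/2000 ≈ 0.903500

1 1/2 2381/2500
2 1 229/250
3 3/2 1807/2000
f(0.5y,1y) = ((2381/2500)/(229/250) − 1)/(1/2) = 91/1145 ≈ 7.9476%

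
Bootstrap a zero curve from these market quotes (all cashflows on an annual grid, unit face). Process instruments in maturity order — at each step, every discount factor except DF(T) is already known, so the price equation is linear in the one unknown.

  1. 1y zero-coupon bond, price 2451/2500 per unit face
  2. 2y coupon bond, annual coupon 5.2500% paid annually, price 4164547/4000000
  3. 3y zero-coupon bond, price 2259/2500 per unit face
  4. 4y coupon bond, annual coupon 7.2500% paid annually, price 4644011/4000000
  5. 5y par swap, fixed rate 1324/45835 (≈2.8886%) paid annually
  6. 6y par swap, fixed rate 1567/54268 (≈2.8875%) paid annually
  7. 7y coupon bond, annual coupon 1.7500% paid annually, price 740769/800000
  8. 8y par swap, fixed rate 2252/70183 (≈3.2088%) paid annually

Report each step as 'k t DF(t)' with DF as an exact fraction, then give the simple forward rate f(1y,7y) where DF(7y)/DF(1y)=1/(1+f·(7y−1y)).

step 1 [1y] zero: DF = P = 2451/2500 ≈ 0.980400
step 2 [2y] bond c/1=21/400: DF=(4164547/4000000 − 21/400·(0.980400))/(1+21/400) = 9403/10000 ≈ 0.940300
step 3 [3y] zero: DF = P = 2259/2500 ≈ 0.903600
step 4 [4y] bond c/1=29/400: DF=(4644011/4000000 − 29/400·(0.980400+0.940300+0.903600))/(1+29/400) = 2229/2500 ≈ 0.891600
step 5 [5y] swap r/1=1324/45835: DF=(1 − 1324/45835·(0.980400+0.940300+0.903600+0.891600))/(1+1324/45835) = 2169/2500 ≈ 0.867600
step 6 [6y] swap r/1=1567/54268: DF=(1 − 1567/54268·(0.980400+0.940300+0.903600+0.891600+0.867600))/(1+1567/54268) = 8433/10000 ≈ 0.843300
step 7 [7y] bond c/1=7/400: DF=(740769/800000 − 7/400·(0.980400+0.940300+0.903600+0.891600+0.867600+0.843300))/(1+7/400) = 8167/10000 ≈ 0.816700
step 8 [8y] swap r/1=2252/70183: DF=(1 − 2252/70183·(0.980400+0.940300+0.903600+0.891600+0.867600+0.843300+0.816700))/(1+2252/70183) = 1937/2500 ≈ 0.774800

1 1 2451/2500
2 2 9403/10000
3 3 2259/2500
4 4 2229/2500
5 5 2169/2500
6 6 8433/10000
7 7 8167/10000
8 8 1937/2500
f(1y,7y) = ((2451/2500)/(8167/10000) − 1)/(6) = 1637/49002 ≈ 3.3407%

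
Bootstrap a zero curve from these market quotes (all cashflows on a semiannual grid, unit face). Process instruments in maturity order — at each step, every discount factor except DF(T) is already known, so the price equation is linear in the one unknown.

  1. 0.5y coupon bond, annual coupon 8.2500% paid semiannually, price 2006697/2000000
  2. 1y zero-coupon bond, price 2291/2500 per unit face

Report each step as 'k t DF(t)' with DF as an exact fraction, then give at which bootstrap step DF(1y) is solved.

1 1/2 2409/2500
2 1 2291/2500
DF(1y) is solved at step 2

step 1 [0.5y] bond c/2=33/800: DF=(2006697/2000000 − 33/800·(0))/(1+33/800) = 2409/2500 ≈ 0.963600
step 2 [1y] zero: DF = P = 2291/2500 ≈ 0.916400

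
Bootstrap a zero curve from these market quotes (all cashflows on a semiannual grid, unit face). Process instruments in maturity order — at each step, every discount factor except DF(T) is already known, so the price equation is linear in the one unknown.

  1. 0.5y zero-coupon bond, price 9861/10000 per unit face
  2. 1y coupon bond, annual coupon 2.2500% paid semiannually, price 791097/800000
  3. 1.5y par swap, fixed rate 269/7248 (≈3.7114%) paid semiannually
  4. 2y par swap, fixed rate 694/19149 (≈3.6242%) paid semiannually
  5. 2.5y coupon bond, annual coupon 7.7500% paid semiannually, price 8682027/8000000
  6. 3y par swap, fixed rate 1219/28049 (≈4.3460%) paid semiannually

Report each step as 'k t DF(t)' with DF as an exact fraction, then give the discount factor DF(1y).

1 1/2 9861/10000
2 1 9669/10000
3 3/2 4731/5000
4 2 4653/5000
5 5/2 9019/10000
6 3 8781/10000
DF(1y) = 9669/10000 ≈ 0.966900

step 1 [0.5y] zero: DF = P = 9861/10000 ≈ 0.986100
step 2 [1y] bond c/2=9/800: DF=(791097/800000 − 9/800·(0.986100))/(1+9/800) = 9669/10000 ≈ 0.966900
step 3 [1.5y] swap r/2=269/14496: DF=(1 − 269/14496·(0.986100+0.966900))/(1+269/14496) = 4731/5000 ≈ 0.946200
step 4 [2y] swap r/2=347/19149: DF=(1 − 347/19149·(0.986100+0.966900+0.946200))/(1+347/19149) = 4653/5000 ≈ 0.930600
step 5 [2.5y] bond c/2=31/800: DF=(8682027/8000000 − 31/800·(0.986100+0.966900+0.946200+0.930600))/(1+31/800) = 9019/10000 ≈ 0.901900
step 6 [3y] swap r/2=1219/56098: DF=(1 − 1219/56098·(0.986100+0.966900+0.946200+0.930600+0.901900))/(1+1219/56098) = 8781/10000 ≈ 0.878100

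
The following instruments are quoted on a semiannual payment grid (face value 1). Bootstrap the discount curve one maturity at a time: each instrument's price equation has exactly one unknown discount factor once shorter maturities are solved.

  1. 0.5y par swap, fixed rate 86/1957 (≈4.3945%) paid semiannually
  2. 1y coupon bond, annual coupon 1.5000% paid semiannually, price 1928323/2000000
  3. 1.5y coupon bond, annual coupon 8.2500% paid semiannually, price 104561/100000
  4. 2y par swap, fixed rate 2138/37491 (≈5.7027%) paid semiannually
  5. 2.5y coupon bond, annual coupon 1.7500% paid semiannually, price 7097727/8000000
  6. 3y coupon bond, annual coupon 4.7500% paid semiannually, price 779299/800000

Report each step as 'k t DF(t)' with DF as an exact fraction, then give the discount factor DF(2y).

step 1 [0.5y] swap r/2=43/1957: DF=(1 − 43/1957·(0))/(1+43/1957) = 1957/2000 ≈ 0.978500
step 2 [1y] bond c/2=3/400: DF=(1928323/2000000 − 3/400·(0.978500))/(1+3/400) = 9497/10000 ≈ 0.949700
step 3 [1.5y] bond c/2=33/800: DF=(104561/100000 − 33/800·(0.978500+0.949700))/(1+33/800) = 4639/5000 ≈ 0.927800
step 4 [2y] swap r/2=1069/37491: DF=(1 − 1069/37491·(0.978500+0.949700+0.927800))/(1+1069/37491) = 8931/10000 ≈ 0.893100
step 5 [2.5y] bond c/2=7/800: DF=(7097727/8000000 − 7/800·(0.978500+0.949700+0.927800+0.893100))/(1+7/800) = 847/1000 ≈ 0.847000
step 6 [3y] bond c/2=19/800: DF=(779299/800000 − 19/800·(0.978500+0.949700+0.927800+0.893100+0.847000))/(1+19/800) = 8449/10000 ≈ 0.844900

1 1/2 1957/2000
2 1 9497/10000
3 3/2 4639/5000
4 2 8931/10000
5 5/2 847/1000
6 3 8449/10000
DF(2y) = 8931/10000 ≈ 0.893100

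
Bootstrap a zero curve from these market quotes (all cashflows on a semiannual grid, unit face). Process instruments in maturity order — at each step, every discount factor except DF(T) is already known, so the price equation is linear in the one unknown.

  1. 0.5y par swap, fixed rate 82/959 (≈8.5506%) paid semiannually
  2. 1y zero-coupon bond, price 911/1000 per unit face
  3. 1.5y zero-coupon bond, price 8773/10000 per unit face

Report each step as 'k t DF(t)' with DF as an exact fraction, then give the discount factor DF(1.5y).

step 1 [0.5y] swap r/2=41/959: DF=(1 − 41/959·(0))/(1+41/959) = 959/1000 ≈ 0.959000
step 2 [1y] zero: DF = P = 911/1000 ≈ 0.911000
step 3 [1.5y] zero: DF = P = 8773/10000 ≈ 0.877300

1 1/2 959/1000
2 1 911/1000
3 3/2 8773/10000
DF(1.5y) = 8773/10000 ≈ 0.877300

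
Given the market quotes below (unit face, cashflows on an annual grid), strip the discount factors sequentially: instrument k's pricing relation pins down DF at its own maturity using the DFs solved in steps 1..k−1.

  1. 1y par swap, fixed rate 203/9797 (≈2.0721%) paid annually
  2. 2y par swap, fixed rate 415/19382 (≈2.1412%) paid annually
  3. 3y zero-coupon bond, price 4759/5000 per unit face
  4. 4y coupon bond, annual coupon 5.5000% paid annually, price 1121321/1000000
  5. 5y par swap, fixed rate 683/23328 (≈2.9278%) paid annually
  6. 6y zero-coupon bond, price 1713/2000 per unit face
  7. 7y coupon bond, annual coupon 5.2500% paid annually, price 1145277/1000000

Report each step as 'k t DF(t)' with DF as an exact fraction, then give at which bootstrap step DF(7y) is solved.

1 1 9797/10000
2 2 1917/2000
3 3 4759/5000
4 4 4561/5000
5 5 4317/5000
6 6 1713/2000
7 7 8127/10000
DF(7y) is solved at step 7

step 1 [1y] swap r/1=203/9797: DF=(1 − 203/9797·(0))/(1+203/9797) = 9797/10000 ≈ 0.979700
step 2 [2y] swap r/1=415/19382: DF=(1 − 415/19382·(0.979700))/(1+415/19382) = 1917/2000 ≈ 0.958500
step 3 [3y] zero: DF = P = 4759/5000 ≈ 0.951800
step 4 [4y] bond c/1=11/200: DF=(1121321/1000000 − 11/200·(0.979700+0.958500+0.951800))/(1+11/200) = 4561/5000 ≈ 0.912200
step 5 [5y] swap r/1=683/23328: DF=(1 − 683/23328·(0.979700+0.958500+0.951800+0.912200))/(1+683/23328) = 4317/5000 ≈ 0.863400
step 6 [6y] zero: DF = P = 1713/2000 ≈ 0.856500
step 7 [7y] bond c/1=21/400: DF=(1145277/1000000 − 21/400·(0.979700+0.958500+0.951800+0.912200+0.863400+0.856500))/(1+21/400) = 8127/10000 ≈ 0.812700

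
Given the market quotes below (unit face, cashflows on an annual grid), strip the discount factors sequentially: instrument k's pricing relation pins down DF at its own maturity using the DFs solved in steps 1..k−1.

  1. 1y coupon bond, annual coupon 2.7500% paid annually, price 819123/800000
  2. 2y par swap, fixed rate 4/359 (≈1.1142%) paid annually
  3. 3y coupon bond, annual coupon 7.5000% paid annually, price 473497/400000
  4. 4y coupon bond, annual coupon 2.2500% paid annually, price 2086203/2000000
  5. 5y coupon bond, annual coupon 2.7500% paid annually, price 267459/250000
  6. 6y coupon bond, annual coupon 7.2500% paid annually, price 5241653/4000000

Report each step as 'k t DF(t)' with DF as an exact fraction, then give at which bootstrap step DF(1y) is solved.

step 1 [1y] bond c/1=11/400: DF=(819123/800000 − 11/400·(0))/(1+11/400) = 1993/2000 ≈ 0.996500
step 2 [2y] swap r/1=4/359: DF=(1 − 4/359·(0.996500))/(1+4/359) = 489/500 ≈ 0.978000
step 3 [3y] bond c/1=3/40: DF=(473497/400000 − 3/40·(0.996500+0.978000))/(1+3/40) = 4817/5000 ≈ 0.963400
step 4 [4y] bond c/1=9/400: DF=(2086203/2000000 − 9/400·(0.996500+0.978000+0.963400))/(1+9/400) = 1911/2000 ≈ 0.955500
step 5 [5y] bond c/1=11/400: DF=(267459/250000 − 11/400·(0.996500+0.978000+0.963400+0.955500))/(1+11/400) = 937/1000 ≈ 0.937000
step 6 [6y] bond c/1=29/400: DF=(5241653/4000000 − 29/400·(0.996500+0.978000+0.963400+0.955500+0.937000))/(1+29/400) = 8953/10000 ≈ 0.895300

1 1 1993/2000
2 2 489/500
3 3 4817/5000
4 4 1911/2000
5 5 937/1000
6 6 8953/10000
DF(1y) is solved at step 1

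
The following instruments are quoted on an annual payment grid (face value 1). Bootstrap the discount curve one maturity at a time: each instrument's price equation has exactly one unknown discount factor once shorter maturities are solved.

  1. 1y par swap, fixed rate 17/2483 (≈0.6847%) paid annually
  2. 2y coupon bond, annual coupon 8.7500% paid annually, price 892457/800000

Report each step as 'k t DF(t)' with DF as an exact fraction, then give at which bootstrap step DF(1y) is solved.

step 1 [1y] swap r/1=17/2483: DF=(1 − 17/2483·(0))/(1+17/2483) = 2483/2500 ≈ 0.993200
step 2 [2y] bond c/1=7/80: DF=(892457/800000 − 7/80·(0.993200))/(1+7/80) = 9459/10000 ≈ 0.945900

1 1 2483/2500
2 2 9459/10000
DF(1y) is solved at step 1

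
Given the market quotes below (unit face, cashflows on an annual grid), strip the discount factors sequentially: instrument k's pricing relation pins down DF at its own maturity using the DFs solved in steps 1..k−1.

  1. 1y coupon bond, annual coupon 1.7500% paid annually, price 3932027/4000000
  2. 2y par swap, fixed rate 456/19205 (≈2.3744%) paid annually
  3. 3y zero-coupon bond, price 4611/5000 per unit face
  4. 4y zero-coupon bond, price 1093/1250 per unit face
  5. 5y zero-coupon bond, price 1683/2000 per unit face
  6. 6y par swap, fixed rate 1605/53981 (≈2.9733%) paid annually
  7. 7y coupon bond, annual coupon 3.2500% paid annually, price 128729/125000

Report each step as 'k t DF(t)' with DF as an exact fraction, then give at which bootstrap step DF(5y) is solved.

step 1 [1y] bond c/1=7/400: DF=(3932027/4000000 − 7/400·(0))/(1+7/400) = 9661/10000 ≈ 0.966100
step 2 [2y] swap r/1=456/19205: DF=(1 − 456/19205·(0.966100))/(1+456/19205) = 1193/1250 ≈ 0.954400
step 3 [3y] zero: DF = P = 4611/5000 ≈ 0.922200
step 4 [4y] zero: DF = P = 1093/1250 ≈ 0.874400
step 5 [5y] zero: DF = P = 1683/2000 ≈ 0.841500
step 6 [6y] swap r/1=1605/53981: DF=(1 − 1605/53981·(0.966100+0.954400+0.922200+0.874400+0.841500))/(1+1605/53981) = 1679/2000 ≈ 0.839500
step 7 [7y] bond c/1=13/400: DF=(128729/125000 − 13/400·(0.966100+0.954400+0.922200+0.874400+0.841500+0.839500))/(1+13/400) = 331/400 ≈ 0.827500

1 1 9661/10000
2 2 1193/1250
3 3 4611/5000
4 4 1093/1250
5 5 1683/2000
6 6 1679/2000
7 7 331/400
DF(5y) is solved at step 5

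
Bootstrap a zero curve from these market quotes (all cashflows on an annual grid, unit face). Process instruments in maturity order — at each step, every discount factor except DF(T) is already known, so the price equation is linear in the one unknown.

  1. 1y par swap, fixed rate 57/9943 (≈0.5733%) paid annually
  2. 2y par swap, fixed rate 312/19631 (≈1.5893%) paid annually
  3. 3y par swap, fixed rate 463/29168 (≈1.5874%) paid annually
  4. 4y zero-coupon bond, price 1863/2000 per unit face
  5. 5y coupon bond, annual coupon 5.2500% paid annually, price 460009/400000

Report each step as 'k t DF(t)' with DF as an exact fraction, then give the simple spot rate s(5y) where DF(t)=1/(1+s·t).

1 1 9943/10000
2 2 1211/1250
3 3 9537/10000
4 4 1863/2000
5 5 9007/10000
s(5y) = (1/(9007/10000) − 1)/(5) = 993/45035 ≈ 2.2050%

step 1 [1y] swap r/1=57/9943: DF=(1 − 57/9943·(0))/(1+57/9943) = 9943/10000 ≈ 0.994300
step 2 [2y] swap r/1=312/19631: DF=(1 − 312/19631·(0.994300))/(1+312/19631) = 1211/1250 ≈ 0.968800
step 3 [3y] swap r/1=463/29168: DF=(1 − 463/29168·(0.994300+0.968800))/(1+463/29168) = 9537/10000 ≈ 0.953700
step 4 [4y] zero: DF = P = 1863/2000 ≈ 0.931500
step 5 [5y] bond c/1=21/400: DF=(460009/400000 − 21/400·(0.994300+0.968800+0.953700+0.931500))/(1+21/400) = 9007/10000 ≈ 0.900700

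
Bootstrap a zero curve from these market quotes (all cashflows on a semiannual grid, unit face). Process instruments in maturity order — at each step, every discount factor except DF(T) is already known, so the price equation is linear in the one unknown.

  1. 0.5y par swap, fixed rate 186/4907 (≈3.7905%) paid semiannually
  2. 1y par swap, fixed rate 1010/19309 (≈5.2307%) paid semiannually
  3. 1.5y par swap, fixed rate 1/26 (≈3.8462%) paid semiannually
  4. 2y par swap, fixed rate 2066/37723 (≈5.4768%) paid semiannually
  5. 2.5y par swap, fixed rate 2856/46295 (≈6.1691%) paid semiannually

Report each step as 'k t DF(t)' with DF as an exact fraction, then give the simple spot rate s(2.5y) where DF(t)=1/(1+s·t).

1 1/2 4907/5000
2 1 1899/2000
3 3/2 9447/10000
4 2 8967/10000
5 5/2 2143/2500
s(2.5y) = (1/(2143/2500) − 1)/(5/2) = 714/10715 ≈ 6.6636%

step 1 [0.5y] swap r/2=93/4907: DF=(1 − 93/4907·(0))/(1+93/4907) = 4907/5000 ≈ 0.981400
step 2 [1y] swap r/2=505/19309: DF=(1 − 505/19309·(0.981400))/(1+505/19309) = 1899/2000 ≈ 0.949500
step 3 [1.5y] swap r/2=1/52: DF=(1 − 1/52·(0.981400+0.949500))/(1+1/52) = 9447/10000 ≈ 0.944700
step 4 [2y] swap r/2=1033/37723: DF=(1 − 1033/37723·(0.981400+0.949500+0.944700))/(1+1033/37723) = 8967/10000 ≈ 0.896700
step 5 [2.5y] swap r/2=1428/46295: DF=(1 − 1428/46295·(0.981400+0.949500+0.944700+0.896700))/(1+1428/46295) = 2143/2500 ≈ 0.857200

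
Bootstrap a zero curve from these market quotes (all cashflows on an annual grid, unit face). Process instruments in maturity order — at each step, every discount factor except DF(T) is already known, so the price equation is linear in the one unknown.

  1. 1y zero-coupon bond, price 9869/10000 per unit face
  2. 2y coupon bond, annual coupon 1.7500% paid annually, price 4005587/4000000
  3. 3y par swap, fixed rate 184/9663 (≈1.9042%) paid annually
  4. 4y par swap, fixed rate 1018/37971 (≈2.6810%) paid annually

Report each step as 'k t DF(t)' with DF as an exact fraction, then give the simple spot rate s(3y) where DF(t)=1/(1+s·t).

step 1 [1y] zero: DF = P = 9869/10000 ≈ 0.986900
step 2 [2y] bond c/1=7/400: DF=(4005587/4000000 − 7/400·(0.986900))/(1+7/400) = 1209/1250 ≈ 0.967200
step 3 [3y] swap r/1=184/9663: DF=(1 − 184/9663·(0.986900+0.967200))/(1+184/9663) = 1181/1250 ≈ 0.944800
step 4 [4y] swap r/1=1018/37971: DF=(1 − 1018/37971·(0.986900+0.967200+0.944800))/(1+1018/37971) = 4491/5000 ≈ 0.898200

1 1 9869/10000
2 2 1209/1250
3 3 1181/1250
4 4 4491/5000
s(3y) = (1/(1181/1250) − 1)/(3) = 23/1181 ≈ 1.9475%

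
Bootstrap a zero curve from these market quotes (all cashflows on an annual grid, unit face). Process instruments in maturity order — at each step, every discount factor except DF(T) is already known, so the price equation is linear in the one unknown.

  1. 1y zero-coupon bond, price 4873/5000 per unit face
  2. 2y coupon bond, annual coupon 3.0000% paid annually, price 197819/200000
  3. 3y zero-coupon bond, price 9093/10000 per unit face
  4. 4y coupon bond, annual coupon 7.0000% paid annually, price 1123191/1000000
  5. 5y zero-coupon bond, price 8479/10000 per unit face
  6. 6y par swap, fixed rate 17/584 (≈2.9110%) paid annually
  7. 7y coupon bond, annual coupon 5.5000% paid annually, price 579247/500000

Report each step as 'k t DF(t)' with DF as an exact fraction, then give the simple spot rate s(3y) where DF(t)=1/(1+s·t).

step 1 [1y] zero: DF = P = 4873/5000 ≈ 0.974600
step 2 [2y] bond c/1=3/100: DF=(197819/200000 − 3/100·(0.974600))/(1+3/100) = 9319/10000 ≈ 0.931900
step 3 [3y] zero: DF = P = 9093/10000 ≈ 0.909300
step 4 [4y] bond c/1=7/100: DF=(1123191/1000000 − 7/100·(0.974600+0.931900+0.909300))/(1+7/100) = 1731/2000 ≈ 0.865500
step 5 [5y] zero: DF = P = 8479/10000 ≈ 0.847900
step 6 [6y] swap r/1=17/584: DF=(1 − 17/584·(0.974600+0.931900+0.909300+0.865500+0.847900))/(1+17/584) = 2109/2500 ≈ 0.843600
step 7 [7y] bond c/1=11/200: DF=(579247/500000 − 11/200·(0.974600+0.931900+0.909300+0.865500+0.847900+0.843600))/(1+11/200) = 409/500 ≈ 0.818000

1 1 4873/5000
2 2 9319/10000
3 3 9093/10000
4 4 1731/2000
5 5 8479/10000
6 6 2109/2500
7 7 409/500
s(3y) = (1/(9093/10000) − 1)/(3) = 907/27279 ≈ 3.3249%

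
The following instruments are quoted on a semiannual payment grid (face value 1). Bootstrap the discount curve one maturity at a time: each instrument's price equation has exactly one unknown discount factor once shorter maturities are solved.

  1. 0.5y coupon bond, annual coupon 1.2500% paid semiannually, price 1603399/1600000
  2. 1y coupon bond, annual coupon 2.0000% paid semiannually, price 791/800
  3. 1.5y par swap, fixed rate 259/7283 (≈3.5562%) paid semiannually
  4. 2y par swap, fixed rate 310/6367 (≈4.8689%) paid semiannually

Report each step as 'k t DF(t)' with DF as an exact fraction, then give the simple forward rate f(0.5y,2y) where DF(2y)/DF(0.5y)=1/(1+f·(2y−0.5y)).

1 1/2 9959/10000
2 1 9691/10000
3 3/2 4741/5000
4 2 907/1000
f(0.5y,2y) = ((9959/10000)/(907/1000) − 1)/(3/2) = 889/13605 ≈ 6.5344%

step 1 [0.5y] bond c/2=1/160: DF=(1603399/1600000 − 1/160·(0))/(1+1/160) = 9959/10000 ≈ 0.995900
step 2 [1y] bond c/2=1/100: DF=(791/800 − 1/100·(0.995900))/(1+1/100) = 9691/10000 ≈ 0.969100
step 3 [1.5y] swap r/2=259/14566: DF=(1 − 259/14566·(0.995900+0.969100))/(1+259/14566) = 4741/5000 ≈ 0.948200
step 4 [2y] swap r/2=155/6367: DF=(1 − 155/6367·(0.995900+0.969100+0.948200))/(1+155/6367) = 907/1000 ≈ 0.907000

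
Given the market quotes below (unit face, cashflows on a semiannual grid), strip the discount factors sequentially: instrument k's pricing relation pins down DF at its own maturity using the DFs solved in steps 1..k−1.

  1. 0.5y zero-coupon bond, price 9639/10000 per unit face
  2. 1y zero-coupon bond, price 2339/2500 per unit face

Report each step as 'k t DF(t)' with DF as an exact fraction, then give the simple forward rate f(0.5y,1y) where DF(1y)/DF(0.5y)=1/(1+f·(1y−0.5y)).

step 1 [0.5y] zero: DF = P = 9639/10000 ≈ 0.963900
step 2 [1y] zero: DF = P = 2339/2500 ≈ 0.935600

1 1/2 9639/10000
2 1 2339/2500
f(0.5y,1y) = ((9639/10000)/(2339/2500) − 1)/(1/2) = 283/4678 ≈ 6.0496%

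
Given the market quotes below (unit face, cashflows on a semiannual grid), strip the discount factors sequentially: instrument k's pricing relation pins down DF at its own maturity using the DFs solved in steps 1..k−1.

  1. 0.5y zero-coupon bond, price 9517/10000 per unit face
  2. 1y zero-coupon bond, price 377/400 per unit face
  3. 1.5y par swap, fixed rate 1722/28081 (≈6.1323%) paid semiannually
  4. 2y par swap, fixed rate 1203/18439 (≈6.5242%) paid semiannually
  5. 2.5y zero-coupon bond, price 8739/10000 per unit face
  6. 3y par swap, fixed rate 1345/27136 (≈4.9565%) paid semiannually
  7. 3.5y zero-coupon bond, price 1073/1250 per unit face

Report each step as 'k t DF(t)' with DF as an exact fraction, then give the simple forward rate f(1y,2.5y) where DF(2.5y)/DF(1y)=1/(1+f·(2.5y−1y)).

step 1 [0.5y] zero: DF = P = 9517/10000 ≈ 0.951700
step 2 [1y] zero: DF = P = 377/400 ≈ 0.942500
step 3 [1.5y] swap r/2=861/28081: DF=(1 − 861/28081·(0.951700+0.942500))/(1+861/28081) = 9139/10000 ≈ 0.913900
step 4 [2y] swap r/2=1203/36878: DF=(1 − 1203/36878·(0.951700+0.942500+0.913900))/(1+1203/36878) = 8797/10000 ≈ 0.879700
step 5 [2.5y] zero: DF = P = 8739/10000 ≈ 0.873900
step 6 [3y] swap r/2=1345/54272: DF=(1 − 1345/54272·(0.951700+0.942500+0.913900+0.879700+0.873900))/(1+1345/54272) = 1731/2000 ≈ 0.865500
step 7 [3.5y] zero: DF = P = 1073/1250 ≈ 0.858400

1 1/2 9517/10000
2 1 377/400
3 3/2 9139/10000
4 2 8797/10000
5 5/2 8739/10000
6 3 1731/2000
7 7/2 1073/1250
f(1y,2.5y) = ((377/400)/(8739/10000) − 1)/(3/2) = 1372/26217 ≈ 5.2332%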